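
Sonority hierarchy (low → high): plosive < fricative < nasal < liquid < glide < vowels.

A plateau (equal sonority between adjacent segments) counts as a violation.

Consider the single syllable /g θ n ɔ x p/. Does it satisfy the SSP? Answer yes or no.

Onset: /g/ is a plosive (sonority 1), /θ/ is a fricative (sonority 2), /n/ is a nasal (sonority 3); then the nucleus /ɔ/ (sonority 6).
Onset profile 1-2-3-6 — rises to the nucleus.
Coda: /x/ is a fricative (sonority 2), /p/ is a plosive (sonority 1).
Coda profile 6-2-1 — falls from the nucleus.

yes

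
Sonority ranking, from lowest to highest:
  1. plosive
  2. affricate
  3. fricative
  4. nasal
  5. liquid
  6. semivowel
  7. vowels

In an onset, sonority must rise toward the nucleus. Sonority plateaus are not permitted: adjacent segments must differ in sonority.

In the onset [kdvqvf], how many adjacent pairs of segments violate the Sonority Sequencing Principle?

3

/k/: plosive = 1.
/d/: plosive = 1.
/v/: fricative = 3.
/q/: plosive = 1.
/v/: fricative = 3.
/f/: fricative = 3.
/k/→/d/: 1→1 (plateau) — violation.
/d/→/v/: 1→3 (rises) — ok.
/v/→/q/: 3→1 (does not rise) — violation.
/q/→/v/: 1→3 (rises) — ok.
/v/→/f/: 3→3 (plateau) — violation.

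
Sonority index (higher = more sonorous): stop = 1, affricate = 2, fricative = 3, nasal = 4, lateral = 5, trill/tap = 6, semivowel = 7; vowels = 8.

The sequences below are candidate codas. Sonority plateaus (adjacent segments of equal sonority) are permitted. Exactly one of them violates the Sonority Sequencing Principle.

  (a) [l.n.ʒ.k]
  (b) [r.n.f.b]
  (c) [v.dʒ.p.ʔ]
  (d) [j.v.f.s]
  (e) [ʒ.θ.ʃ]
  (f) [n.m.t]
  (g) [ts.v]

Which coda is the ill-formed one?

g

(a) sonority 5-4-3-1: well-formed.
(b) sonority 6-4-3-1: well-formed.
(c) sonority 3-2-1-1: well-formed.
(d) sonority 7-3-3-3: well-formed.
(e) sonority 3-3-3: well-formed.
(f) sonority 4-4-1: well-formed.
(g) sonority 2-3: ill-formed.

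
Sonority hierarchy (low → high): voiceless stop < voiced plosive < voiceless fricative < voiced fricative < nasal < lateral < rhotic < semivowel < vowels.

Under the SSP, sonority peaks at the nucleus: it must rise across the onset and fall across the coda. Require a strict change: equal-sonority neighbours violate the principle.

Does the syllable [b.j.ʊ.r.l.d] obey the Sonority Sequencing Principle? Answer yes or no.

Onset: /b/ is a voiced plosive (sonority 2), /j/ is a semivowel (sonority 8); then the nucleus /ʊ/ (sonority 9).
Onset profile 2-8-9 — rises to the nucleus.
Coda: /r/ is a rhotic (sonority 7), /l/ is a lateral (sonority 6), /d/ is a voiced plosive (sonority 2).
Coda profile 9-7-6-2 — falls from the nucleus.

yes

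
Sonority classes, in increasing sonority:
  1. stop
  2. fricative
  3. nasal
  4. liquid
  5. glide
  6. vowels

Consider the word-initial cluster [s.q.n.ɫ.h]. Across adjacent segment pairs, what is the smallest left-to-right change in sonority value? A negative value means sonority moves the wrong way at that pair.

/s/ is a fricative (sonority 2).
/q/ is a stop (sonority 1).
/n/ is a nasal (sonority 3).
/ɫ/ is a liquid (sonority 4).
/h/ is a fricative (sonority 2).
/s/→/q/: change -1.
/q/→/n/: change +2.
/n/→/ɫ/: change +1.
/ɫ/→/h/: change -2.
Minimum = -2.

-2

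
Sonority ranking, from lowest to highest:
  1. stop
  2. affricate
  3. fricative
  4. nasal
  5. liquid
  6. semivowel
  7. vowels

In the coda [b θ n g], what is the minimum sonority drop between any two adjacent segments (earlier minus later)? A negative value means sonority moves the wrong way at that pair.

-2

/b/ is a stop (sonority 1).
/θ/ is a fricative (sonority 3).
/n/ is a nasal (sonority 4).
/g/ is a stop (sonority 1).
/b/→/θ/: change -2.
/θ/→/n/: change -1.
/n/→/g/: change +3.
Minimum = -2.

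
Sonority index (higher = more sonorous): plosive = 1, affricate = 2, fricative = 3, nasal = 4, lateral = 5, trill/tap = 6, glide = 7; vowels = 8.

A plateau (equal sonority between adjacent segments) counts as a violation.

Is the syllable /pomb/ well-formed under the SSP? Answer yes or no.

yes

Onset: /p/ is a plosive (sonority 1); then the nucleus /o/ (sonority 8).
Onset profile 1-8 — rises to the nucleus.
Coda: /m/ is a nasal (sonority 4), /b/ is a plosive (sonority 1).
Coda profile 8-4-1 — falls from the nucleus.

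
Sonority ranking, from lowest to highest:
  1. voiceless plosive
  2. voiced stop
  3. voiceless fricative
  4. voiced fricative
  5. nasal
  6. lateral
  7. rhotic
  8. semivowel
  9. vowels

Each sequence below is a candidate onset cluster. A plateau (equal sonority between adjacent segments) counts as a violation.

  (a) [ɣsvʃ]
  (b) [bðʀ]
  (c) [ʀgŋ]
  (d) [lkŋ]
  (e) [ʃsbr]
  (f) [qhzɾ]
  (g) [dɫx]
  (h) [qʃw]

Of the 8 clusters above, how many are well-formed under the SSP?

3

(a) 4-3-4-3 → violates
(b) 2-4-7 → obeys
(c) 7-2-5 → violates
(d) 6-1-5 → violates
(e) 3-3-2-7 → violates
(f) 1-3-4-7 → obeys
(g) 2-6-3 → violates
(h) 1-3-8 → obeys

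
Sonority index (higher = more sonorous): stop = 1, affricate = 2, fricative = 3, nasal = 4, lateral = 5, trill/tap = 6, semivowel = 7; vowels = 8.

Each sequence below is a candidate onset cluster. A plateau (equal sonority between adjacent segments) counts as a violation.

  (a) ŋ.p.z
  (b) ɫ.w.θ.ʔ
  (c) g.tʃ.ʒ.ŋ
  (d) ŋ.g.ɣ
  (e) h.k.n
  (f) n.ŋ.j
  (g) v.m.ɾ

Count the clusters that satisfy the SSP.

2

(a) 4-1-3 → violates
(b) 5-7-3-1 → violates
(c) 1-2-3-4 → obeys
(d) 4-1-3 → violates
(e) 3-1-4 → violates
(f) 4-4-7 → violates
(g) 3-4-6 → obeys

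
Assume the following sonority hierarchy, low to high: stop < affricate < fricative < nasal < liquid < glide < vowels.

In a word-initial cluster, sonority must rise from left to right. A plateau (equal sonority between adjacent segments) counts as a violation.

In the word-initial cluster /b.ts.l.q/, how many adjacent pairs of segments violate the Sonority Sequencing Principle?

1

/b/ — stop, sonority 1.
/ts/ — affricate, sonority 2.
/l/ — liquid, sonority 5.
/q/ — stop, sonority 1.
/b/→/ts/: 1→2 (rises) — ok.
/ts/→/l/: 2→5 (rises) — ok.
/l/→/q/: 5→1 (does not rise) — violation.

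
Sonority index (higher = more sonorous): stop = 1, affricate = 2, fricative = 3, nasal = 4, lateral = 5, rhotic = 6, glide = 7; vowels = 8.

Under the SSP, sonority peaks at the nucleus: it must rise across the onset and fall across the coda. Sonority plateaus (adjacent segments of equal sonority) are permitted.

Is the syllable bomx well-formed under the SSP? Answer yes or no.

Onset: /b/ is a stop (sonority 1); then the nucleus /o/ (sonority 8).
Onset profile 1-8 — rises to the nucleus.
Coda: /m/ is a nasal (sonority 4), /x/ is a fricative (sonority 3).
Coda profile 8-4-3 — falls from the nucleus.

yes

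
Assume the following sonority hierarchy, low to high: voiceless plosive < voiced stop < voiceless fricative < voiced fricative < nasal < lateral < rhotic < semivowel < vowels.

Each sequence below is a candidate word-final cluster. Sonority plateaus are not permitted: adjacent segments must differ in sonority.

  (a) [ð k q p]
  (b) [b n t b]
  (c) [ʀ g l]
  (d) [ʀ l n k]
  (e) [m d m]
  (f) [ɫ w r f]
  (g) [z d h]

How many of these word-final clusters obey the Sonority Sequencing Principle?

1

(a) [ð k q p]: profile 4-1-1-1 — violates.
(b) [b n t b]: profile 2-5-1-2 — violates.
(c) [ʀ g l]: profile 7-2-6 — violates.
(d) [ʀ l n k]: profile 7-6-5-1 — obeys.
(e) [m d m]: profile 5-2-5 — violates.
(f) [ɫ w r f]: profile 6-8-7-3 — violates.
(g) [z d h]: profile 4-2-3 — violates.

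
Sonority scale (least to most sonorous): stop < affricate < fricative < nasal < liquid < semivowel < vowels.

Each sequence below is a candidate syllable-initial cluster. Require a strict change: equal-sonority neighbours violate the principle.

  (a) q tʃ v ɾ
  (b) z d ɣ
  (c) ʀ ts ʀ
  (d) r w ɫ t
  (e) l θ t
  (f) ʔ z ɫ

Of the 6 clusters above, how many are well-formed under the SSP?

2

(a) q tʃ v ɾ: profile 1-2-3-5 — obeys.
(b) z d ɣ: profile 3-1-3 — violates.
(c) ʀ ts ʀ: profile 5-2-5 — violates.
(d) r w ɫ t: profile 5-6-5-1 — violates.
(e) l θ t: profile 5-3-1 — violates.
(f) ʔ z ɫ: profile 1-3-5 — obeys.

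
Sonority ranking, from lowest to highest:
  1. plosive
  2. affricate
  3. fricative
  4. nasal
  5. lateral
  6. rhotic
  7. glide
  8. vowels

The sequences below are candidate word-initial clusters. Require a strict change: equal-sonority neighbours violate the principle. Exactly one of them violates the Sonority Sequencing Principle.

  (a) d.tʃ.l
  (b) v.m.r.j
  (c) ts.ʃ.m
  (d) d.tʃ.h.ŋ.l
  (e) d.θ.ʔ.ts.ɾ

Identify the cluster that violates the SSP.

e

(a) 1-2-5 → obeys
(b) 3-4-6-7 → obeys
(c) 2-3-4 → obeys
(d) 1-2-3-4-5 → obeys
(e) 1-3-1-2-6 → violates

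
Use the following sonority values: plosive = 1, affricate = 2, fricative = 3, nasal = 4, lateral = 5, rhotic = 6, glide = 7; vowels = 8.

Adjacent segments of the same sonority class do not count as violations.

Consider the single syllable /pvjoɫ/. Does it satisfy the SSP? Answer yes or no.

yes

Onset: /p/ is a plosive (sonority 1), /v/ is a fricative (sonority 3), /j/ is a glide (sonority 7); then the nucleus /o/ (sonority 8).
Onset profile 1-3-7-8 — rises to the nucleus.
Coda: /ɫ/ is a lateral (sonority 5).
Coda profile 8-5 — falls from the nucleus.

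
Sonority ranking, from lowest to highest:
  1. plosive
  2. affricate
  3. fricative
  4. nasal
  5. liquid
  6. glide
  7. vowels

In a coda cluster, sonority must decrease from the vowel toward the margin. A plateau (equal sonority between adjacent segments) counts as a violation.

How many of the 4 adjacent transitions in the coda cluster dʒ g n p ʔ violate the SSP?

2

/dʒ/: affricate = 2.
/g/: plosive = 1.
/n/: nasal = 4.
/p/: plosive = 1.
/ʔ/: plosive = 1.
/dʒ/→/g/: 2→1 (falls) — ok.
/g/→/n/: 1→4 (does not fall) — violation.
/n/→/p/: 4→1 (falls) — ok.
/p/→/ʔ/: 1→1 (plateau) — violation.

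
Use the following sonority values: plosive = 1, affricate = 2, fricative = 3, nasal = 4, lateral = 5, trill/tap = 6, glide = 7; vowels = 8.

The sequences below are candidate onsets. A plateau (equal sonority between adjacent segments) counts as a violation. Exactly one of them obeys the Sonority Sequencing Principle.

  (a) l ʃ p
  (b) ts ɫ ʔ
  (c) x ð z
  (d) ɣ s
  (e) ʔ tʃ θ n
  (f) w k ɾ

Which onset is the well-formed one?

e

(a) 5-3-1 → violates
(b) 2-5-1 → violates
(c) 3-3-3 → violates
(d) 3-3 → violates
(e) 1-2-3-4 → obeys
(f) 7-1-6 → violates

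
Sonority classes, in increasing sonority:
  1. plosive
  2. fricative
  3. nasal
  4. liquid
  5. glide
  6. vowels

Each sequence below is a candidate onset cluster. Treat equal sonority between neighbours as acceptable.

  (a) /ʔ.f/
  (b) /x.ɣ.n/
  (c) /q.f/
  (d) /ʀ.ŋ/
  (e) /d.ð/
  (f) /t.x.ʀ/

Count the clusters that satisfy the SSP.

(a) sonority 1-2: well-formed.
(b) sonority 2-2-3: well-formed.
(c) sonority 1-2: well-formed.
(d) sonority 4-3: ill-formed.
(e) sonority 1-2: well-formed.
(f) sonority 1-2-4: well-formed.

5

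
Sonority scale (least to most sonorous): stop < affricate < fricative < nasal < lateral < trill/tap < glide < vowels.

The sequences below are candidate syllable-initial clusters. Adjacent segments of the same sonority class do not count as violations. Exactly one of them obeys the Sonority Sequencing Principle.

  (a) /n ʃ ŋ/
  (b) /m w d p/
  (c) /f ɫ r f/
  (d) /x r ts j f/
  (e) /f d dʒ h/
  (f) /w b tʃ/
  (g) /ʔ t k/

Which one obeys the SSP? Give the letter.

(a) 4-3-4 → violates
(b) 4-7-1-1 → violates
(c) 3-5-6-3 → violates
(d) 3-6-2-7-3 → violates
(e) 3-1-2-3 → violates
(f) 7-1-2 → violates
(g) 1-1-1 → obeys

g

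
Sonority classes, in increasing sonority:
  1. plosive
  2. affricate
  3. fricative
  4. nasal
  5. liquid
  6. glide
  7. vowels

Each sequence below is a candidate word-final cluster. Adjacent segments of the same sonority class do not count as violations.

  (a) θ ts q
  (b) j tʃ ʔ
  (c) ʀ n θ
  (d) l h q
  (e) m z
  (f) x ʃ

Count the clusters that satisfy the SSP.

6

(a) 3-2-1 → obeys
(b) 6-2-1 → obeys
(c) 5-4-3 → obeys
(d) 5-3-1 → obeys
(e) 4-3 → obeys
(f) 3-3 → obeys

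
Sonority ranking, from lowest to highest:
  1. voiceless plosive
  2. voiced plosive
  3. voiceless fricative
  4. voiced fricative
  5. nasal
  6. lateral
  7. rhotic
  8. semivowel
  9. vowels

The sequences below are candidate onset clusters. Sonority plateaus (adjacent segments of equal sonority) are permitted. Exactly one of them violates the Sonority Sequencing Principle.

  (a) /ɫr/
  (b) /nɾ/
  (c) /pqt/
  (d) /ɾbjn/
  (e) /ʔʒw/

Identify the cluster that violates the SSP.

(a) /ɫr/: profile 6-7 — obeys.
(b) /nɾ/: profile 5-7 — obeys.
(c) /pqt/: profile 1-1-1 — obeys.
(d) /ɾbjn/: profile 7-2-8-5 — violates.
(e) /ʔʒw/: profile 1-4-8 — obeys.

d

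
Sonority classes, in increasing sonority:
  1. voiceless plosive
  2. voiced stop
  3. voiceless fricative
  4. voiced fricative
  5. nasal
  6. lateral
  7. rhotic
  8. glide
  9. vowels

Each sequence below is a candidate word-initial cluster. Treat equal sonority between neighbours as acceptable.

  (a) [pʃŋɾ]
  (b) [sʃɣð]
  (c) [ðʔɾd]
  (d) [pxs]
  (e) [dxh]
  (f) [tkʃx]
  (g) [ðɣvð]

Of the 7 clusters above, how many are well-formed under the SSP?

6

(a) sonority 1-3-5-7: well-formed.
(b) sonority 3-3-4-4: well-formed.
(c) sonority 4-1-7-2: ill-formed.
(d) sonority 1-3-3: well-formed.
(e) sonority 2-3-3: well-formed.
(f) sonority 1-1-3-3: well-formed.
(g) sonority 4-4-4-4: well-formed.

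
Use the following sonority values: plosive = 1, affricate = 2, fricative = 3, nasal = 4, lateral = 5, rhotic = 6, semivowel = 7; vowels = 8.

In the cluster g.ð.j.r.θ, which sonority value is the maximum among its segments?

/g/ — plosive, sonority 1.
/ð/ — fricative, sonority 3.
/j/ — semivowel, sonority 7.
/r/ — rhotic, sonority 6.
/θ/ — fricative, sonority 3.
The maximum is 7.

7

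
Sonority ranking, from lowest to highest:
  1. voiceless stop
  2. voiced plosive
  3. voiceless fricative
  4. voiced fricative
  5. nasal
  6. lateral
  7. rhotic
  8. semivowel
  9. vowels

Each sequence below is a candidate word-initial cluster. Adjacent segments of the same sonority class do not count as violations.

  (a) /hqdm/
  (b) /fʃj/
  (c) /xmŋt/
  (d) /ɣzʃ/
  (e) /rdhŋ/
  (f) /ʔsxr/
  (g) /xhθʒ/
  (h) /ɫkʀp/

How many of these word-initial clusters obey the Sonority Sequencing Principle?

3

(a) sonority 3-1-2-5: ill-formed.
(b) sonority 3-3-8: well-formed.
(c) sonority 3-5-5-1: ill-formed.
(d) sonority 4-4-3: ill-formed.
(e) sonority 7-2-3-5: ill-formed.
(f) sonority 1-3-3-7: well-formed.
(g) sonority 3-3-3-4: well-formed.
(h) sonority 6-1-7-1: ill-formed.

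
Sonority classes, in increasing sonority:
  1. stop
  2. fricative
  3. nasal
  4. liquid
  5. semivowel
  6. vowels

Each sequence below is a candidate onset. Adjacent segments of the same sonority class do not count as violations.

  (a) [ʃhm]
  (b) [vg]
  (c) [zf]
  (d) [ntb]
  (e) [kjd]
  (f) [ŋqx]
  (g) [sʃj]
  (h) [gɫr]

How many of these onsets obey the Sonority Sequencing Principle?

4

(a) [ʃhm]: profile 2-2-3 — obeys.
(b) [vg]: profile 2-1 — violates.
(c) [zf]: profile 2-2 — obeys.
(d) [ntb]: profile 3-1-1 — violates.
(e) [kjd]: profile 1-5-1 — violates.
(f) [ŋqx]: profile 3-1-2 — violates.
(g) [sʃj]: profile 2-2-5 — obeys.
(h) [gɫr]: profile 1-4-4 — obeys.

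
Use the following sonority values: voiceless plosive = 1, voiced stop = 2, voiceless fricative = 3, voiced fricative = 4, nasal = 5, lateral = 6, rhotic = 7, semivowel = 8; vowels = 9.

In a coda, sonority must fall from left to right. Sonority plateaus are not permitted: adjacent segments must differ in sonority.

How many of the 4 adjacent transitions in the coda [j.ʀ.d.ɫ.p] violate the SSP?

/j/ is a semivowel (sonority 8).
/ʀ/ is a rhotic (sonority 7).
/d/ is a voiced stop (sonority 2).
/ɫ/ is a lateral (sonority 6).
/p/ is a voiceless plosive (sonority 1).
/j/→/ʀ/: 8→7 (falls) — ok.
/ʀ/→/d/: 7→2 (falls) — ok.
/d/→/ɫ/: 2→6 (does not fall) — violation.
/ɫ/→/p/: 6→1 (falls) — ok.

1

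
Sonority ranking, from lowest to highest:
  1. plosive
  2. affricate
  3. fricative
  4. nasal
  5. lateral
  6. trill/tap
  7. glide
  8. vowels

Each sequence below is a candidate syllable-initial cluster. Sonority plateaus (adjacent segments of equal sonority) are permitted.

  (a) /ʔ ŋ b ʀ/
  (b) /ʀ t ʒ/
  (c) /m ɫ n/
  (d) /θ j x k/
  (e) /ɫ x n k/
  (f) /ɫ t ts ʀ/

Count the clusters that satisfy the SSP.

(a) 1-4-1-6 → violates
(b) 6-1-3 → violates
(c) 4-5-4 → violates
(d) 3-7-3-1 → violates
(e) 5-3-4-1 → violates
(f) 5-1-2-6 → violates

0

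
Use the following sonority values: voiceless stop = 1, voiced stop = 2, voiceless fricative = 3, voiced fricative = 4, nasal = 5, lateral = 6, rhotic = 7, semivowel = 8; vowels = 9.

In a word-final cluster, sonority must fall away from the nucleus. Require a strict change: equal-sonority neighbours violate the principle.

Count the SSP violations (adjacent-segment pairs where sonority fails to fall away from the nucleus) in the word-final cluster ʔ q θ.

2

/ʔ/ — voiceless stop, sonority 1.
/q/ — voiceless stop, sonority 1.
/θ/ — voiceless fricative, sonority 3.
/ʔ/→/q/: 1→1 (plateau) — violation.
/q/→/θ/: 1→3 (does not fall) — violation.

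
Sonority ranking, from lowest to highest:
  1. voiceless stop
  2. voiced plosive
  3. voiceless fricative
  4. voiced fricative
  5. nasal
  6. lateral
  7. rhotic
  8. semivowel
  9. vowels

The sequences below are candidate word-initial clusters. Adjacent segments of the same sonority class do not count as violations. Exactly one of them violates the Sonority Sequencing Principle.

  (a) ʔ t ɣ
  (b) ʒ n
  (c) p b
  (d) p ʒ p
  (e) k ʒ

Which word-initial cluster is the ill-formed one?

(a) sonority 1-1-4: well-formed.
(b) sonority 4-5: well-formed.
(c) sonority 1-2: well-formed.
(d) sonority 1-4-1: ill-formed.
(e) sonority 1-4: well-formed.

d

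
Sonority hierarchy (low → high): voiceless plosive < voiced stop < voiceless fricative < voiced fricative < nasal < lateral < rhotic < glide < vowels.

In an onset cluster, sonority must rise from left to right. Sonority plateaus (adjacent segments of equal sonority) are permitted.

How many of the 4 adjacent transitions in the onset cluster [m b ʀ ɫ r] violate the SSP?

2

/m/: nasal = 5.
/b/: voiced stop = 2.
/ʀ/: rhotic = 7.
/ɫ/: lateral = 6.
/r/: rhotic = 7.
/m/→/b/: 5→2 (does not rise) — violation.
/b/→/ʀ/: 2→7 (rises) — ok.
/ʀ/→/ɫ/: 7→6 (does not rise) — violation.
/ɫ/→/r/: 6→7 (rises) — ok.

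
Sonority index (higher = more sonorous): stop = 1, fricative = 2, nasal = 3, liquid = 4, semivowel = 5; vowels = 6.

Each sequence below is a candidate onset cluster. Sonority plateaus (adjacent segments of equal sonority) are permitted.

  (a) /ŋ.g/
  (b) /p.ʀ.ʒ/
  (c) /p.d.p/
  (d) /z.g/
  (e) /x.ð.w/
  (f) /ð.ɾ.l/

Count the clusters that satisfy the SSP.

3

(a) 3-1 → violates
(b) 1-4-2 → violates
(c) 1-1-1 → obeys
(d) 2-1 → violates
(e) 2-2-5 → obeys
(f) 2-4-4 → obeys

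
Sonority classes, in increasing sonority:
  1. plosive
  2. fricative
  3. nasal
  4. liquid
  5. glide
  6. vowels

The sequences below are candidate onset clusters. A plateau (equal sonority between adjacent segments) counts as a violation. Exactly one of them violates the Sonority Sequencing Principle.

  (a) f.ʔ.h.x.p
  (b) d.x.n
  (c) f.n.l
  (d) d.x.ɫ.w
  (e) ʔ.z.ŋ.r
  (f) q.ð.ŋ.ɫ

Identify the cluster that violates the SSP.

a

(a) sonority 2-1-2-2-1: ill-formed.
(b) sonority 1-2-3: well-formed.
(c) sonority 2-3-4: well-formed.
(d) sonority 1-2-4-5: well-formed.
(e) sonority 1-2-3-4: well-formed.
(f) sonority 1-2-3-4: well-formed.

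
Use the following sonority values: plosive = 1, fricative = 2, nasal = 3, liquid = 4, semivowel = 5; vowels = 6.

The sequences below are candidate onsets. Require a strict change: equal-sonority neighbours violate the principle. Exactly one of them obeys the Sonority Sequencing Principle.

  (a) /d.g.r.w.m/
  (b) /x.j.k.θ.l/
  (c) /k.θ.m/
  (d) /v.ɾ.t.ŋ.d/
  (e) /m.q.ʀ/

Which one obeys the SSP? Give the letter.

(a) sonority 1-1-4-5-3: ill-formed.
(b) sonority 2-5-1-2-4: ill-formed.
(c) sonority 1-2-3: well-formed.
(d) sonority 2-4-1-3-1: ill-formed.
(e) sonority 3-1-4: ill-formed.

c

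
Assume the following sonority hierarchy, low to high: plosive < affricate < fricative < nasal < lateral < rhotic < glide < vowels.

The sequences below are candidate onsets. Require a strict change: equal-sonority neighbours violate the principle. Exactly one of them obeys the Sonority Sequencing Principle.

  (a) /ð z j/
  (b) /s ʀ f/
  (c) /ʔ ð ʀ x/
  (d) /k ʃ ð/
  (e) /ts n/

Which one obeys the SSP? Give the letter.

e

(a) 3-3-7 → violates
(b) 3-6-3 → violates
(c) 1-3-6-3 → violates
(d) 1-3-3 → violates
(e) 2-4 → obeys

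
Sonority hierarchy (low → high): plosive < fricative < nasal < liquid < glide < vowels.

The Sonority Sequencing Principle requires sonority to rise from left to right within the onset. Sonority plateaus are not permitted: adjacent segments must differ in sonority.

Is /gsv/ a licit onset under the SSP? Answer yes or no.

/g/ — plosive, sonority 1.
/s/ — fricative, sonority 2.
/v/ — fricative, sonority 2.
The profile is 1-2-2. Between /s/ (2) and /v/ (2) sonority does not rise, so the cluster violates the SSP.

no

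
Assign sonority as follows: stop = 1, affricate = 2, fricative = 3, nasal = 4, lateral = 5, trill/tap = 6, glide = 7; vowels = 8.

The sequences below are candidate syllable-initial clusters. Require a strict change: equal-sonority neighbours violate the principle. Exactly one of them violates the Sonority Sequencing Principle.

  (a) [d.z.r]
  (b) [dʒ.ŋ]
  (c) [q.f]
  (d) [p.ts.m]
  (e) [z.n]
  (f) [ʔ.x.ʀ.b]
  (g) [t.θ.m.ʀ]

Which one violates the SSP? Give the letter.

(a) sonority 1-3-6: well-formed.
(b) sonority 2-4: well-formed.
(c) sonority 1-3: well-formed.
(d) sonority 1-2-4: well-formed.
(e) sonority 3-4: well-formed.
(f) sonority 1-3-6-1: ill-formed.
(g) sonority 1-3-4-6: well-formed.

f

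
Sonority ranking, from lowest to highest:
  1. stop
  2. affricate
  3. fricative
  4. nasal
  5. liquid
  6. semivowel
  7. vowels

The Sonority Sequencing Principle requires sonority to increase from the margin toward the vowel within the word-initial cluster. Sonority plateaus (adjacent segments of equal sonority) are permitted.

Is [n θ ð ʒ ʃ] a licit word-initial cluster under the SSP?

no

/n/ — nasal, sonority 4.
/θ/ — fricative, sonority 3.
/ð/ — fricative, sonority 3.
/ʒ/ — fricative, sonority 3.
/ʃ/ — fricative, sonority 3.
The profile is 4-3-3-3-3. Between /n/ (4) and /θ/ (3) sonority does not rise, so the cluster violates the SSP.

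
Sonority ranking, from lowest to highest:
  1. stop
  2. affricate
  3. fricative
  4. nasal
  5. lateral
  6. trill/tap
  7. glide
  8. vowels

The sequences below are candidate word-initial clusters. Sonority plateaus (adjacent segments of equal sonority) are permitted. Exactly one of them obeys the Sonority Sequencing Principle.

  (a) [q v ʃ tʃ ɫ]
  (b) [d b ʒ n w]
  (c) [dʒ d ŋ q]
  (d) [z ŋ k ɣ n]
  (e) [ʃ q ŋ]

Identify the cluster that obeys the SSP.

b

(a) sonority 1-3-3-2-5: ill-formed.
(b) sonority 1-1-3-4-7: well-formed.
(c) sonority 2-1-4-1: ill-formed.
(d) sonority 3-4-1-3-4: ill-formed.
(e) sonority 3-1-4: ill-formed.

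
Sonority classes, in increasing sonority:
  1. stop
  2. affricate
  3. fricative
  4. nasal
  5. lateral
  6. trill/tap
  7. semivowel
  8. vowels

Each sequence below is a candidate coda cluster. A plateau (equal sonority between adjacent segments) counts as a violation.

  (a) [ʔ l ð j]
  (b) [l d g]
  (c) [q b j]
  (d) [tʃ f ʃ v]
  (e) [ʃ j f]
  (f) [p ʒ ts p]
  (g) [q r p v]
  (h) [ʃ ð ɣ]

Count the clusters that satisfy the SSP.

0

(a) 1-5-3-7 → violates
(b) 5-1-1 → violates
(c) 1-1-7 → violates
(d) 2-3-3-3 → violates
(e) 3-7-3 → violates
(f) 1-3-2-1 → violates
(g) 1-6-1-3 → violates
(h) 3-3-3 → violates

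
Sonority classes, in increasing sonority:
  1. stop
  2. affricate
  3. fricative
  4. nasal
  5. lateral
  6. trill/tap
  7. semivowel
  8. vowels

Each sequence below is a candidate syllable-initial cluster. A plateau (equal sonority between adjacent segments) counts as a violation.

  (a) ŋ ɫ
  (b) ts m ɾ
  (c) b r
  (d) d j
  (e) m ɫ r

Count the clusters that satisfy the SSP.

(a) 4-5 → obeys
(b) 2-4-6 → obeys
(c) 1-6 → obeys
(d) 1-7 → obeys
(e) 4-5-6 → obeys

5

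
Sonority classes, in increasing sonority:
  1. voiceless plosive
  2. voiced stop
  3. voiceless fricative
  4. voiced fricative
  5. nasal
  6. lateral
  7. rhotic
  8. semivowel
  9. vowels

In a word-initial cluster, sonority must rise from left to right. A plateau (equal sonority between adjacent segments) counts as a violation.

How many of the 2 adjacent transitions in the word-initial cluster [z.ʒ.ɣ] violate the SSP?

/z/ — voiced fricative, sonority 4.
/ʒ/ — voiced fricative, sonority 4.
/ɣ/ — voiced fricative, sonority 4.
/z/→/ʒ/: 4→4 (plateau) — violation.
/ʒ/→/ɣ/: 4→4 (plateau) — violation.

2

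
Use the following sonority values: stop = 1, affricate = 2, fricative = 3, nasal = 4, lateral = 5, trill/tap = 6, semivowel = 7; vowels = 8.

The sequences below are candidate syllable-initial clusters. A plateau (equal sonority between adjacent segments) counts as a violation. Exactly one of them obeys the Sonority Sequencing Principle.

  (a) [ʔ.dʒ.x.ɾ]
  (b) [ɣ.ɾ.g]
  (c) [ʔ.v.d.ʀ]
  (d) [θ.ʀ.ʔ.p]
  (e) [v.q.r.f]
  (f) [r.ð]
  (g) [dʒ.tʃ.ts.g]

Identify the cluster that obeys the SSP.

a

(a) sonority 1-2-3-6: well-formed.
(b) sonority 3-6-1: ill-formed.
(c) sonority 1-3-1-6: ill-formed.
(d) sonority 3-6-1-1: ill-formed.
(e) sonority 3-1-6-3: ill-formed.
(f) sonority 6-3: ill-formed.
(g) sonority 2-2-2-1: ill-formed.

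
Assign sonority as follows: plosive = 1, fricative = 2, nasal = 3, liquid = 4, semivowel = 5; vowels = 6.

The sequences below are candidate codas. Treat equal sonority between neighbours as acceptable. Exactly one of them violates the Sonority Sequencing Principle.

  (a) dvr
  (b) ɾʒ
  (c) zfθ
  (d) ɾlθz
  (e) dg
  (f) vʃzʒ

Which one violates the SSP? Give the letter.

(a) 1-2-4 → violates
(b) 4-2 → obeys
(c) 2-2-2 → obeys
(d) 4-4-2-2 → obeys
(e) 1-1 → obeys
(f) 2-2-2-2 → obeys

a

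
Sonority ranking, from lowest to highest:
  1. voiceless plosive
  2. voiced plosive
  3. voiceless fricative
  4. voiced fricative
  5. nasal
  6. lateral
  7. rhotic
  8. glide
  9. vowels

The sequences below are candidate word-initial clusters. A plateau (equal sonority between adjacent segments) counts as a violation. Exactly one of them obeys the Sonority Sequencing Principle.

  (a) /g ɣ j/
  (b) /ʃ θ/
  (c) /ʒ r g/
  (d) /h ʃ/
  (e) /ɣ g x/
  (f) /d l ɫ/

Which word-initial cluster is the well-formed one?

(a) 2-4-8 → obeys
(b) 3-3 → violates
(c) 4-7-2 → violates
(d) 3-3 → violates
(e) 4-2-3 → violates
(f) 2-6-6 → violates

a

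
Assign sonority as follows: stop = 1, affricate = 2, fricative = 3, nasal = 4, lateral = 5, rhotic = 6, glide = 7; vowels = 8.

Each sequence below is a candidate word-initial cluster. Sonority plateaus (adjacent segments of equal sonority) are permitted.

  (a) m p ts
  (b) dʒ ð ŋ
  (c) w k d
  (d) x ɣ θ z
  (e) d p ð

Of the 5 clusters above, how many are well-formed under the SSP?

3

(a) sonority 4-1-2: ill-formed.
(b) sonority 2-3-4: well-formed.
(c) sonority 7-1-1: ill-formed.
(d) sonority 3-3-3-3: well-formed.
(e) sonority 1-1-3: well-formed.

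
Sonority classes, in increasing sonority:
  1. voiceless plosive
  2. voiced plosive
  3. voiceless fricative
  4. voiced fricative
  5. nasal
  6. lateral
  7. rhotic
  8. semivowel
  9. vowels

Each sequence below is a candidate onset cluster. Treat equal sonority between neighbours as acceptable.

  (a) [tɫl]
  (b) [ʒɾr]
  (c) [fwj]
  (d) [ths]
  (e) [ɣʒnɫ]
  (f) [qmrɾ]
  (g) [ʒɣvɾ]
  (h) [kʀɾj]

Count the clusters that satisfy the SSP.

8

(a) sonority 1-6-6: well-formed.
(b) sonority 4-7-7: well-formed.
(c) sonority 3-8-8: well-formed.
(d) sonority 1-3-3: well-formed.
(e) sonority 4-4-5-6: well-formed.
(f) sonority 1-5-7-7: well-formed.
(g) sonority 4-4-4-7: well-formed.
(h) sonority 1-7-7-8: well-formed.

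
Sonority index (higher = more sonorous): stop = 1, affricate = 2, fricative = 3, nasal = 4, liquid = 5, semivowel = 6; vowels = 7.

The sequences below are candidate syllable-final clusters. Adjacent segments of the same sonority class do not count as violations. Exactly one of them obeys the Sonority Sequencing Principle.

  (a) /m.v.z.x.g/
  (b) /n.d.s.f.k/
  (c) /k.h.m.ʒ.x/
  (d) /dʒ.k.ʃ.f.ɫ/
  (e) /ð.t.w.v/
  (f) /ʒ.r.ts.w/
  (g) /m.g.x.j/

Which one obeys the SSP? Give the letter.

a

(a) sonority 4-3-3-3-1: well-formed.
(b) sonority 4-1-3-3-1: ill-formed.
(c) sonority 1-3-4-3-3: ill-formed.
(d) sonority 2-1-3-3-5: ill-formed.
(e) sonority 3-1-6-3: ill-formed.
(f) sonority 3-5-2-6: ill-formed.
(g) sonority 4-1-3-6: ill-formed.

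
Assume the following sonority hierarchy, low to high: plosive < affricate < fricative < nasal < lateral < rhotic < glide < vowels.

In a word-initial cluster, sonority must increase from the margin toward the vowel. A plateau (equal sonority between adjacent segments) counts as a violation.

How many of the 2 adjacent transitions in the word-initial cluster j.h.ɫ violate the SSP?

1

/j/: glide = 7.
/h/: fricative = 3.
/ɫ/: lateral = 5.
/j/→/h/: 7→3 (does not rise) — violation.
/h/→/ɫ/: 3→5 (rises) — ok.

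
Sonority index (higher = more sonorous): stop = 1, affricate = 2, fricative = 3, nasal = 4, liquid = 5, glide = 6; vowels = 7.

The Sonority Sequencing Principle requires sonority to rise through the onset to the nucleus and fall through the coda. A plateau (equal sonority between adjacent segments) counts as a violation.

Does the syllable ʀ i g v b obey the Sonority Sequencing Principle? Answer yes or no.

Onset: /ʀ/ is a liquid (sonority 5); then the nucleus /i/ (sonority 7).
Onset profile 5-7 — rises to the nucleus.
Coda: /g/ is a stop (sonority 1), /v/ is a fricative (sonority 3), /b/ is a stop (sonority 1).
Coda profile 7-1-3-1 — does not strictly fall throughout.

no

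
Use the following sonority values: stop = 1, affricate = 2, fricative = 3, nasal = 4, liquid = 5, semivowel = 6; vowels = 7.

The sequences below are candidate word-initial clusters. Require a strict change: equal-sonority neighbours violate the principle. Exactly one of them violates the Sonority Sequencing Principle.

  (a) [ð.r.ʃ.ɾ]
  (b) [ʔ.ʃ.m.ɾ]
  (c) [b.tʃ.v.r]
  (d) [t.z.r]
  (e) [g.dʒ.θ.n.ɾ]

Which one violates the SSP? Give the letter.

(a) 3-5-3-5 → violates
(b) 1-3-4-5 → obeys
(c) 1-2-3-5 → obeys
(d) 1-3-5 → obeys
(e) 1-2-3-4-5 → obeys

a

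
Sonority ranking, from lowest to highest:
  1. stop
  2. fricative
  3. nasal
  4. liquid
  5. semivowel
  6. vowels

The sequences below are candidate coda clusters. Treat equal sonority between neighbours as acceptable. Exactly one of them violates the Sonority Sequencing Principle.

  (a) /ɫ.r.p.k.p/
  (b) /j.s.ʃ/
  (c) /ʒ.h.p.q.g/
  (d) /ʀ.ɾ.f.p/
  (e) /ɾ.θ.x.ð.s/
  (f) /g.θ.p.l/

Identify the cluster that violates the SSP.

f

(a) sonority 4-4-1-1-1: well-formed.
(b) sonority 5-2-2: well-formed.
(c) sonority 2-2-1-1-1: well-formed.
(d) sonority 4-4-2-1: well-formed.
(e) sonority 4-2-2-2-2: well-formed.
(f) sonority 1-2-1-4: ill-formed.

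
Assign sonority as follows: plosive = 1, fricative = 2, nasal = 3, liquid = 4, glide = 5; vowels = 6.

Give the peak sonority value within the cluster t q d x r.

/t/ is a plosive (sonority 1).
/q/ is a plosive (sonority 1).
/d/ is a plosive (sonority 1).
/x/ is a fricative (sonority 2).
/r/ is a liquid (sonority 4).
The maximum is 4.

4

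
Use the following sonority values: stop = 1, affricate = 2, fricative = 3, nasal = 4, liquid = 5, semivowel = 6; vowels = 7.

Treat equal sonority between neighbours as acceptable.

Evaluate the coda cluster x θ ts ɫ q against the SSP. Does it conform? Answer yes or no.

/x/ is a fricative (sonority 3).
/θ/ is a fricative (sonority 3).
/ts/ is an affricate (sonority 2).
/ɫ/ is a liquid (sonority 5).
/q/ is a stop (sonority 1).
The profile is 3-3-2-5-1. Between /ts/ (2) and /ɫ/ (5) sonority does not fall, so the cluster violates the SSP.

no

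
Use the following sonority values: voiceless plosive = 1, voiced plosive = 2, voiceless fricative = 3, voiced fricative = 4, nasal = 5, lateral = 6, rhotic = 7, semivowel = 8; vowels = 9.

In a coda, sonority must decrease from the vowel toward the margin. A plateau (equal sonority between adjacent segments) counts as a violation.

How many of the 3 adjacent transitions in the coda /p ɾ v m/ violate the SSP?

/p/ — voiceless plosive, sonority 1.
/ɾ/ — rhotic, sonority 7.
/v/ — voiced fricative, sonority 4.
/m/ — nasal, sonority 5.
/p/→/ɾ/: 1→7 (does not fall) — violation.
/ɾ/→/v/: 7→4 (falls) — ok.
/v/→/m/: 4→5 (does not fall) — violation.

2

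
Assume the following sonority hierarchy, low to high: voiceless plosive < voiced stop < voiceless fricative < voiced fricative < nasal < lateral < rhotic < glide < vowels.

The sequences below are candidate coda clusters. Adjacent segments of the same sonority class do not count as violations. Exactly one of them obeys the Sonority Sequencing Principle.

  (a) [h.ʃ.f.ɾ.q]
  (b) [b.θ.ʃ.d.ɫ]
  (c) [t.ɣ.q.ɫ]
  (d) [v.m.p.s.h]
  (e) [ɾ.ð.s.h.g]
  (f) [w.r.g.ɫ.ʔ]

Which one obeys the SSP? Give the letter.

(a) sonority 3-3-3-7-1: ill-formed.
(b) sonority 2-3-3-2-6: ill-formed.
(c) sonority 1-4-1-6: ill-formed.
(d) sonority 4-5-1-3-3: ill-formed.
(e) sonority 7-4-3-3-2: well-formed.
(f) sonority 8-7-2-6-1: ill-formed.

e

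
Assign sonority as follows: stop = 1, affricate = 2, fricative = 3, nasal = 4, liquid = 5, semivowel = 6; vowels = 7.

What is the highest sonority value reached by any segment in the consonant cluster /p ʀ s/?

/p/: stop = 1.
/ʀ/: liquid = 5.
/s/: fricative = 3.
The maximum is 5.

5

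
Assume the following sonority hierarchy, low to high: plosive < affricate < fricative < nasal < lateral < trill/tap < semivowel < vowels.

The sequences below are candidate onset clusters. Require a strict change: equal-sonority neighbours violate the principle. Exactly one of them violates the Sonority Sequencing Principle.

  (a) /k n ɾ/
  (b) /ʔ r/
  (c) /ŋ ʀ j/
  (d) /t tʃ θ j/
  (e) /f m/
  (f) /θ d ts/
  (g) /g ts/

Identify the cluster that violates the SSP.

f

(a) /k n ɾ/: profile 1-4-6 — obeys.
(b) /ʔ r/: profile 1-6 — obeys.
(c) /ŋ ʀ j/: profile 4-6-7 — obeys.
(d) /t tʃ θ j/: profile 1-2-3-7 — obeys.
(e) /f m/: profile 3-4 — obeys.
(f) /θ d ts/: profile 3-1-2 — violates.
(g) /g ts/: profile 1-2 — obeys.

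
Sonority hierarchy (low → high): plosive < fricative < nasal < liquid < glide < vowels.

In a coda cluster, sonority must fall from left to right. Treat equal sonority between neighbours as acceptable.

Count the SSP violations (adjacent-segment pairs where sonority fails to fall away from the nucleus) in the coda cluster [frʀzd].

1

/f/ is a fricative (sonority 2).
/r/ is a liquid (sonority 4).
/ʀ/ is a liquid (sonority 4).
/z/ is a fricative (sonority 2).
/d/ is a plosive (sonority 1).
/f/→/r/: 2→4 (does not fall) — violation.
/r/→/ʀ/: 4→4 (plateau, allowed) — ok.
/ʀ/→/z/: 4→2 (falls) — ok.
/z/→/d/: 2→1 (falls) — ok.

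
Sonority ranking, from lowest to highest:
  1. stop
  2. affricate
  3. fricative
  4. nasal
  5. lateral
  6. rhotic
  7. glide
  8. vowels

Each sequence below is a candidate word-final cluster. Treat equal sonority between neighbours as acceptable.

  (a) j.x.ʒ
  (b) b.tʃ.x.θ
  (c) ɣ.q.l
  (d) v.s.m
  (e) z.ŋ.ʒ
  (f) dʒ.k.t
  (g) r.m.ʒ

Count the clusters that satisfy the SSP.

3

(a) sonority 7-3-3: well-formed.
(b) sonority 1-2-3-3: ill-formed.
(c) sonority 3-1-5: ill-formed.
(d) sonority 3-3-4: ill-formed.
(e) sonority 3-4-3: ill-formed.
(f) sonority 2-1-1: well-formed.
(g) sonority 6-4-3: well-formed.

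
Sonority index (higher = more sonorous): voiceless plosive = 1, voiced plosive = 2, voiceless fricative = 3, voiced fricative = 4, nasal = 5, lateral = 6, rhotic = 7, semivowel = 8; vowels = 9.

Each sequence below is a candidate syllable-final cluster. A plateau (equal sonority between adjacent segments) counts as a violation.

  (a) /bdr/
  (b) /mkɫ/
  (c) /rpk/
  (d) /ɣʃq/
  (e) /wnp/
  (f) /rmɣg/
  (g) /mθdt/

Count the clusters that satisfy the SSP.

4

(a) sonority 2-2-7: ill-formed.
(b) sonority 5-1-6: ill-formed.
(c) sonority 7-1-1: ill-formed.
(d) sonority 4-3-1: well-formed.
(e) sonority 8-5-1: well-formed.
(f) sonority 7-5-4-2: well-formed.
(g) sonority 5-3-2-1: well-formed.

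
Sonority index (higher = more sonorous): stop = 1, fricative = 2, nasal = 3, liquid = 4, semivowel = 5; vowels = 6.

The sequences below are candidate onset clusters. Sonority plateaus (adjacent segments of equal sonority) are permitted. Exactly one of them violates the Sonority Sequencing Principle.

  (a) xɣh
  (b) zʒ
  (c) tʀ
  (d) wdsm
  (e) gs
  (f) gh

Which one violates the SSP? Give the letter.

(a) 2-2-2 → obeys
(b) 2-2 → obeys
(c) 1-4 → obeys
(d) 5-1-2-3 → violates
(e) 1-2 → obeys
(f) 1-2 → obeys

d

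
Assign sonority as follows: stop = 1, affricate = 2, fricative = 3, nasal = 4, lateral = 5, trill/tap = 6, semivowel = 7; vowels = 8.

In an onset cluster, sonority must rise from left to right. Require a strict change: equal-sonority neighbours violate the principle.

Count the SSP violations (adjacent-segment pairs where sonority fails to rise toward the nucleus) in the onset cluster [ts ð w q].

/ts/: affricate = 2.
/ð/: fricative = 3.
/w/: semivowel = 7.
/q/: stop = 1.
/ts/→/ð/: 2→3 (rises) — ok.
/ð/→/w/: 3→7 (rises) — ok.
/w/→/q/: 7→1 (does not rise) — violation.

1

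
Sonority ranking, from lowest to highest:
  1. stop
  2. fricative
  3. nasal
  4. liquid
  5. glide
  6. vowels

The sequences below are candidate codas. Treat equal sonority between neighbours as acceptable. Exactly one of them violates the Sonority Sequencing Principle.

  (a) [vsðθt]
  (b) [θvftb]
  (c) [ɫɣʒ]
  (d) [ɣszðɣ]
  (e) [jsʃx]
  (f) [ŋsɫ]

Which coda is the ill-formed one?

(a) 2-2-2-2-1 → obeys
(b) 2-2-2-1-1 → obeys
(c) 4-2-2 → obeys
(d) 2-2-2-2-2 → obeys
(e) 5-2-2-2 → obeys
(f) 3-2-4 → violates

f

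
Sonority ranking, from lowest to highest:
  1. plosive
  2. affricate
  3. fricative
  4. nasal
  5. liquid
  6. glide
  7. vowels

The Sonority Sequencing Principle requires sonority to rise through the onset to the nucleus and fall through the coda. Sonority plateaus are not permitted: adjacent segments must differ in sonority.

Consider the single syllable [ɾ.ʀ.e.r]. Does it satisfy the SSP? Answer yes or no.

no

Onset: /ɾ/ is a liquid (sonority 5), /ʀ/ is a liquid (sonority 5); then the nucleus /e/ (sonority 7).
Onset profile 5-5-7 — does not strictly rise throughout.
Coda: /r/ is a liquid (sonority 5).
Coda profile 7-5 — falls from the nucleus.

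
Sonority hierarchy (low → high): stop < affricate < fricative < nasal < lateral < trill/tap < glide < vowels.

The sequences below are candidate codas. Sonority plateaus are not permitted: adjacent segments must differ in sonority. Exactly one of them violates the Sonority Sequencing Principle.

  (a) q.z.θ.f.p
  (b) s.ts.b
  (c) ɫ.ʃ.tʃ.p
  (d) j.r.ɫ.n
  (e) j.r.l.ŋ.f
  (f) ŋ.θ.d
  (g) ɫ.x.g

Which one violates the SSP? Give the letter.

(a) sonority 1-3-3-3-1: ill-formed.
(b) sonority 3-2-1: well-formed.
(c) sonority 5-3-2-1: well-formed.
(d) sonority 7-6-5-4: well-formed.
(e) sonority 7-6-5-4-3: well-formed.
(f) sonority 4-3-1: well-formed.
(g) sonority 5-3-1: well-formed.

a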